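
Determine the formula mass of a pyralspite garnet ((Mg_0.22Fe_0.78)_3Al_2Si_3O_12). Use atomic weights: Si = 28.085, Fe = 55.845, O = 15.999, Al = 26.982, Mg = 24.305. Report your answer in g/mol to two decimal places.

Mg: 0.66 × 24.305 = 16.0413
Fe: 2.34 × 55.845 = 130.6773
Al: 2 × 26.982 = 53.9640
Si: 3 × 28.085 = 84.2550
O: 12 × 15.999 = 191.9880
Summing the contributions gives the formula mass.

476.93 g/mol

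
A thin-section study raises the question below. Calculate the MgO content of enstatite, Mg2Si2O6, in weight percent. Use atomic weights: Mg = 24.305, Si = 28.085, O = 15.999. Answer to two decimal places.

M(Mg2Si2O6) = 200.774 g/mol; M(MgO) = 40.304 g/mol.
Moles MgO per formula unit = 2 Mg ÷ 1 = 2.0000.
MgO fraction = (2.0000 × 40.304) / 200.774 = 80.608/200.774 = 0.4015.

40.15 wt%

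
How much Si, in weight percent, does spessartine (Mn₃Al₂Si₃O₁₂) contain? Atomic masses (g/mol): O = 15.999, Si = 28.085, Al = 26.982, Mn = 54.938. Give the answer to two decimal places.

17.02 weight percent

M(Mn₃Al₂Si₃O₁₂) = 495.021 g/mol.
Si contributes 3 × 28.085 = 84.255 g per mole.
84.255/495.021 = 0.1702 → 17.02%.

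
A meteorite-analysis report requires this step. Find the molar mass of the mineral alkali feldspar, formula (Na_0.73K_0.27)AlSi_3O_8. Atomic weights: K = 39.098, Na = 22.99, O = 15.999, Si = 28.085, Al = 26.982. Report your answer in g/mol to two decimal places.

The formula mass is the sum 0.73×22.99 + 0.27×39.098 + 1×26.982 + 3×28.085 + 8×15.999.

266.57 g/mol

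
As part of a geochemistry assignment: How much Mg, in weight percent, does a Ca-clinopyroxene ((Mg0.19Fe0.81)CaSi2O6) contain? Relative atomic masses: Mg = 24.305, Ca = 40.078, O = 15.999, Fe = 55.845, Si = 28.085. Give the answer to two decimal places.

1.91 weight percent

Formula mass = 0.19·24.305 + 0.81·55.845 + 1·40.078 + 2·28.085 + 6·15.999 = 242.094 g/mol, of which 4.618 g is Mg.
So Mg makes up 4.618/242.094 = 0.0191 of the mass, i.e. 1.91%.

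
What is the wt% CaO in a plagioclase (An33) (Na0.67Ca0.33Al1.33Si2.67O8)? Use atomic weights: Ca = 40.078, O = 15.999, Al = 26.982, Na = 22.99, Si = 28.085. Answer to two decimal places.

6.92 wt%

Molar mass of Na0.67Ca0.33Al1.33Si2.67O8 = 0.67*22.99 + 0.33*40.078 + 1.33*26.982 + 2.67*28.085 + 8*15.999 = 267.494 g/mol.
Each formula unit contains 0.33 Ca, equivalent to 0.33/1 = 0.3300 mol CaO.
M(CaO) = 1×40.078 + 1×15.999 = 56.077 g/mol.
Mass of CaO per formula unit = 0.3300 × 56.077 = 18.505 g.
CaO wt% = 18.505 / 267.494 × 100 = 6.92%.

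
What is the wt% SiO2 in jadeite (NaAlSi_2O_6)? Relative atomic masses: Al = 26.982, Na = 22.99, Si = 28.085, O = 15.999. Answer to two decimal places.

Formula mass = 202.136 g/mol.
2 Si → 2.0000 mol SiO2 per formula unit; M(SiO2) = 60.083, so SiO2 mass = 120.166 g.
120.166/202.136 × 100 = 59.45 wt%.

59.45 wt%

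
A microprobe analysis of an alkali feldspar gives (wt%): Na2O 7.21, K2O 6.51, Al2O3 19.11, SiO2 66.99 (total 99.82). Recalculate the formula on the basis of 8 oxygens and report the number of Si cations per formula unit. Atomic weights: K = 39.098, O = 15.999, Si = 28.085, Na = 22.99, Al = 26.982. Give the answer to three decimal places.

2.996 Si apfu

Na2O (M=61.979): mol = 0.11633; Na = 0.23266, O = 0.11633.
K2O (M=94.195): mol = 0.06911; K = 0.13822, O = 0.06911.
Al2O3 (M=101.961): mol = 0.18742; Al = 0.37484, O = 0.56226.
SiO2 (M=60.083): mol = 1.11496; Si = 1.11496, O = 2.22992.
ΣO = 2.97762; factor = 8/ΣO = 2.68671.
Si apfu = 1.11496 × 2.68671 = 2.996.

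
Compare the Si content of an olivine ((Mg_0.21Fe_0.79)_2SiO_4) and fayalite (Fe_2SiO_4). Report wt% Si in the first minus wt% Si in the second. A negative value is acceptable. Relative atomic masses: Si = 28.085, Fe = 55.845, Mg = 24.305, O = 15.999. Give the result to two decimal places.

M((Mg_0.21Fe_0.79)_2SiO_4) = 190.524 g/mol, so wt% Si = 28.085/190.524 × 100 = 14.74%.
M(Fe_2SiO_4) = 203.771 g/mol, so wt% Si = 28.085/203.771 × 100 = 13.78%.
14.74 − 13.78 = 0.96 pp.

0.96 percentage points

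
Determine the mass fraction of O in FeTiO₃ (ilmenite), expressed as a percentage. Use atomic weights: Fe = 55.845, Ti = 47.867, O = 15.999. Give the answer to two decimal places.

Molar mass of FeTiO₃: 1·55.845 + 1·47.867 + 3·15.999 = 151.709 g/mol.
Mass of O per formula unit: 3 × 15.999 = 47.997 g.
Weight fraction O = 47.997 / 151.709 = 0.3164.

31.64 wt%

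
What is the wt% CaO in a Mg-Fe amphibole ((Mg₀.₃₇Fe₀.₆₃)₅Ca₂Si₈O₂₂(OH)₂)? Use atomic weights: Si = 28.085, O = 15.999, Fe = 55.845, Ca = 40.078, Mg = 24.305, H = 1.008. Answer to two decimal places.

12.30 wt%

Molar mass of (Mg₀.₃₇Fe₀.₆₃)₅Ca₂Si₈O₂₂(OH)₂ = 1.85*24.305 + 3.15*55.845 + 2*40.078 + 8*28.085 + 24*15.999 + 2*1.008 = 911.704 g/mol.
Each formula unit contains 2 Ca, equivalent to 2/1 = 2.0000 mol CaO.
M(CaO) = 1×40.078 + 1×15.999 = 56.077 g/mol.
Mass of CaO per formula unit = 2.0000 × 56.077 = 112.154 g.
CaO wt% = 112.154 / 911.704 × 100 = 12.30%.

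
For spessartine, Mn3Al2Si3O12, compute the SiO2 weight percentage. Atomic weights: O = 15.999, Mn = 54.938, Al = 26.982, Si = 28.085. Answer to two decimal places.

36.41 wt%

Molar mass of Mn3Al2Si3O12 = 3×54.938 + 2×26.982 + 3×28.085 + 12×15.999 = 495.021 g/mol.
Each formula unit contains 3 Si, equivalent to 3/1 = 3.0000 mol SiO2.
M(SiO2) = 1×28.085 + 2×15.999 = 60.083 g/mol.
Mass of SiO2 per formula unit = 3.0000 × 60.083 = 180.249 g.
SiO2 wt% = 180.249 / 495.021 × 100 = 36.41%.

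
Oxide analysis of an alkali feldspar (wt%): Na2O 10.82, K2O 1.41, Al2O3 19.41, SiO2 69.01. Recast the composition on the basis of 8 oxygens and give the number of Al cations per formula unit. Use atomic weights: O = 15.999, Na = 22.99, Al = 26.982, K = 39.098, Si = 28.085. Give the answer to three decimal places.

10.82 wt% Na2O ÷ 61.979 g/mol = 0.17458 mol, giving 0.34916 Na and 0.17458 O.
1.41 wt% K2O ÷ 94.195 g/mol = 0.01497 mol, giving 0.02994 K and 0.01497 O.
19.41 wt% Al2O3 ÷ 101.961 g/mol = 0.19037 mol, giving 0.38074 Al and 0.57111 O.
69.01 wt% SiO2 ÷ 60.083 g/mol = 1.14858 mol, giving 1.14858 Si and 2.29716 O.
Oxygen sums to 3.05782; scaling by 8/3.05782 = 2.61624 puts the formula on 8 O.
Al: 0.38074 × 2.61624 = 0.996 atoms per formula unit.

0.996 Al apfu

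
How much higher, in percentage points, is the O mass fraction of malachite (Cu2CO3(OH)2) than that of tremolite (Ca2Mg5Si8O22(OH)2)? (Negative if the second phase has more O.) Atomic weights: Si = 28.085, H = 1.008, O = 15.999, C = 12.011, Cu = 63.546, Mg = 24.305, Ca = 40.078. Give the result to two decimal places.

-11.09 percentage points

First mineral: 79.995 g O in 221.114 g formula = 36.18 wt% O.
Second mineral: 383.976 g O in 812.353 g formula = 47.27 wt% O.
36.18% − 47.27% gives a difference of -11.09 percentage points.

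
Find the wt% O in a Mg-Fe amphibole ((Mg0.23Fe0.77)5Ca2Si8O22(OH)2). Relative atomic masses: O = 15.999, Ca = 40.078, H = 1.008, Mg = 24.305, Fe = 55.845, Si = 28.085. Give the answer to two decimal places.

41.12 mass %

Formula mass = 1.15·24.305 + 3.85·55.845 + 2·40.078 + 8·28.085 + 24·15.999 + 2·1.008 = 933.782 g/mol, of which 383.976 g is O.
So O makes up 383.976/933.782 = 0.4112 of the mass, i.e. 41.12%.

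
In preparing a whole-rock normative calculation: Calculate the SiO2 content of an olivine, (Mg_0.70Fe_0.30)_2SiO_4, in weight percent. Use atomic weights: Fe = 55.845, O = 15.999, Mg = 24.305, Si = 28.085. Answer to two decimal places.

Molar mass of (Mg_0.70Fe_0.30)_2SiO_4 = 1.40×24.305 + 0.60×55.845 + 1×28.085 + 4×15.999 = 159.615 g/mol.
Each formula unit contains 1 Si, equivalent to 1/1 = 1.0000 mol SiO2.
M(SiO2) = 1×28.085 + 2×15.999 = 60.083 g/mol.
Mass of SiO2 per formula unit = 1.0000 × 60.083 = 60.083 g.
SiO2 wt% = 60.083 / 159.615 × 100 = 37.64%.

37.64 wt%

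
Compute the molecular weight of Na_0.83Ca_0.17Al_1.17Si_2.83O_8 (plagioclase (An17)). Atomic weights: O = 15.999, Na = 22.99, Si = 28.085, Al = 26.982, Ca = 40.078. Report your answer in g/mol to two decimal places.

M = 0.83·22.99 + 0.17·40.078 + 1.17·26.982 + 2.83·28.085 + 8·15.999

264.94 g/mol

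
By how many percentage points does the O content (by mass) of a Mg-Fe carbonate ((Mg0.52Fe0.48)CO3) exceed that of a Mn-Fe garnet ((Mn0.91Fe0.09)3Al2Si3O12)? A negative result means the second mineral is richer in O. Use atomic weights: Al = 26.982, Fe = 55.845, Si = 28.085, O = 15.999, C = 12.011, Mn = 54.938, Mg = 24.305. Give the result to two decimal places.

9.50 percentage points

M((Mg0.52Fe0.48)CO3) = 99.452 g/mol, so wt% O = 47.997/99.452 × 100 = 48.26%.
M((Mn0.91Fe0.09)3Al2Si3O12) = 495.266 g/mol, so wt% O = 191.988/495.266 × 100 = 38.76%.
48.26 − 38.76 = 9.50 pp.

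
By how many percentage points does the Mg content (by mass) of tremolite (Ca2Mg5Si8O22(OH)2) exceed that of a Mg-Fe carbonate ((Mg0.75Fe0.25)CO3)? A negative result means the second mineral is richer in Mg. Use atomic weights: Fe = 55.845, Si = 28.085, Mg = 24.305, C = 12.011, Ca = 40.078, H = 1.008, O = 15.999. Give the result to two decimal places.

M(Ca2Mg5Si8O22(OH)2) = 812.353 g/mol, so wt% Mg = 121.525/812.353 × 100 = 14.96%.
M((Mg0.75Fe0.25)CO3) = 92.198 g/mol, so wt% Mg = 18.229/92.198 × 100 = 19.77%.
14.96 − 19.77 = -4.81 pp.

-4.81 percentage points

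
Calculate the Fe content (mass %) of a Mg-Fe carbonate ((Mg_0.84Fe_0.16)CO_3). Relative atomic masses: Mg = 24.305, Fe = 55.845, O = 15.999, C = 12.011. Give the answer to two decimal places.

10.00 mass %

Molar mass of (Mg_0.84Fe_0.16)CO_3: 0.84×24.305 + 0.16×55.845 + 1×12.011 + 3×15.999 = 89.359 g/mol.
Mass of Fe per formula unit: 0.16 × 55.845 = 8.935 g.
Weight fraction Fe = 8.935 / 89.359 = 0.1000.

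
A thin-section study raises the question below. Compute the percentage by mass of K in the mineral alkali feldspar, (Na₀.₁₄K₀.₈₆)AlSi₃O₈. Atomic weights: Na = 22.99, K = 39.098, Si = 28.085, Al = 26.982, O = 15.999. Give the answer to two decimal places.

12.18 mass %

Formula mass = 0.14*22.99 + 0.86*39.098 + 1*26.982 + 3*28.085 + 8*15.999 = 276.072 g/mol, of which 33.624 g is K.
So K makes up 33.624/276.072 = 0.1218 of the mass, i.e. 12.18%.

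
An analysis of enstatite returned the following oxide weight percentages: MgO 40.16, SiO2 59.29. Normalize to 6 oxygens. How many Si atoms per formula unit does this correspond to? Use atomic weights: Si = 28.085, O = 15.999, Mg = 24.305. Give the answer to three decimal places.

1.994 Si apfu

MgO: 40.16/40.304 = 0.99643 mol → 0.99643 mol Mg, 0.99643 mol O.
SiO2: 59.29/60.083 = 0.98680 mol → 0.98680 mol Si, 1.97360 mol O.
Total oxygen = 2.97003 mol. Normalization factor = 6/2.97003 = 2.02018.
Si per 6 O = 0.98680 × 2.02018 = 1.994.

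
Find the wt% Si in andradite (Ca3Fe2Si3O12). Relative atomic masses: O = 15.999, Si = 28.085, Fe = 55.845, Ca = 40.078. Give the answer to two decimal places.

16.58 wt%

M(Ca3Fe2Si3O12) = 508.167 g/mol.
Si contributes 3 × 28.085 = 84.255 g per mole.
84.255/508.167 = 0.1658 → 16.58%.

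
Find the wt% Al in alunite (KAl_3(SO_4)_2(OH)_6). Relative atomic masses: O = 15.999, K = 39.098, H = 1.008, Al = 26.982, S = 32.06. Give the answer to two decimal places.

Formula mass = 1·39.098 + 3·26.982 + 2·32.06 + 14·15.999 + 6·1.008 = 414.198 g/mol, of which 80.946 g is Al.
So Al makes up 80.946/414.198 = 0.1954 of the mass, i.e. 19.54%.

19.54 wt%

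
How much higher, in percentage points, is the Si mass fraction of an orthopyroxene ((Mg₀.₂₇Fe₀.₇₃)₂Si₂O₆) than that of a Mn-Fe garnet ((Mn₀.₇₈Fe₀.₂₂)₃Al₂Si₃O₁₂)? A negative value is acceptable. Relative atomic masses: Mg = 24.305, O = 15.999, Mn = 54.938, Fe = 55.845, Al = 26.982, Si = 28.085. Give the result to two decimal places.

5.76 percentage points

First mineral: 56.170 g Si in 246.822 g formula = 22.76 wt% Si.
Second mineral: 84.255 g Si in 495.620 g formula = 17.00 wt% Si.
22.76% − 17.00% gives a difference of 5.76 percentage points.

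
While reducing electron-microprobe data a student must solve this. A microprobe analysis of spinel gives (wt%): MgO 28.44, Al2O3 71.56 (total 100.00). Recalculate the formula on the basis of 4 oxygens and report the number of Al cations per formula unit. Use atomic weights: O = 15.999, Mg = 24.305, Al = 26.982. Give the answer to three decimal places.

MgO (M=40.304): mol = 0.70564; Mg = 0.70564, O = 0.70564.
Al2O3 (M=101.961): mol = 0.70184; Al = 1.40368, O = 2.10552.
ΣO = 2.81116; factor = 4/ΣO = 1.42290.
Al apfu = 1.40368 × 1.42290 = 1.997.

1.997 Al apfu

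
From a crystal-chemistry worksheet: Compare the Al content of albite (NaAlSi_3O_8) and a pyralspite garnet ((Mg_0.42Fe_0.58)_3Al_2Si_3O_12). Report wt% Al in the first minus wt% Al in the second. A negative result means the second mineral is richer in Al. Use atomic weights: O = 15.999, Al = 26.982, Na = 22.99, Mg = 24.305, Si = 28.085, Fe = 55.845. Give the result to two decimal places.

First mineral: 26.982 g Al in 262.219 g formula = 10.29 wt% Al.
Second mineral: 53.964 g Al in 458.002 g formula = 11.78 wt% Al.
10.29% − 11.78% gives a difference of -1.49 percentage points.

-1.49 percentage points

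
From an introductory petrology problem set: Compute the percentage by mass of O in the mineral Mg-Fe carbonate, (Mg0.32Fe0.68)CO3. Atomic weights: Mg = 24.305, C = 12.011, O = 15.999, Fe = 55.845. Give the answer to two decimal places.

Formula mass = 0.32*24.305 + 0.68*55.845 + 1*12.011 + 3*15.999 = 105.760 g/mol, of which 47.997 g is O.
So O makes up 47.997/105.760 = 0.4538 of the mass, i.e. 45.38%.

45.38 mass %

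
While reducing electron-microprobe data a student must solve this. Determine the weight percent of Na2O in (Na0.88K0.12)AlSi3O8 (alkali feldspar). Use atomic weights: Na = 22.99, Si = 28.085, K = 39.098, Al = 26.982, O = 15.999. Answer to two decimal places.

Molar mass of (Na0.88K0.12)AlSi3O8 = 0.88*22.99 + 0.12*39.098 + 1*26.982 + 3*28.085 + 8*15.999 = 264.152 g/mol.
Each formula unit contains 0.88 Na, equivalent to 0.88/2 = 0.4400 mol Na2O.
M(Na2O) = 2×22.99 + 1×15.999 = 61.979 g/mol.
Mass of Na2O per formula unit = 0.4400 × 61.979 = 27.271 g.
Na2O wt% = 27.271 / 264.152 × 100 = 10.32%.

10.32 wt%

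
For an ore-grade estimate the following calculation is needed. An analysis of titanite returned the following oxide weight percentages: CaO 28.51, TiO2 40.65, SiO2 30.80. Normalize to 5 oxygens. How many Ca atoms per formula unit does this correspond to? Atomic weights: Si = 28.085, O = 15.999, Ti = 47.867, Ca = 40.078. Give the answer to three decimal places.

CaO: 28.51/56.077 = 0.50841 mol → 0.50841 mol Ca, 0.50841 mol O.
TiO2: 40.65/79.865 = 0.50898 mol → 0.50898 mol Ti, 1.01796 mol O.
SiO2: 30.80/60.083 = 0.51262 mol → 0.51262 mol Si, 1.02524 mol O.
Total oxygen = 2.55161 mol. Normalization factor = 5/2.55161 = 1.95955.
Ca per 5 O = 0.50841 × 1.95955 = 0.996.

0.996 Ca apfu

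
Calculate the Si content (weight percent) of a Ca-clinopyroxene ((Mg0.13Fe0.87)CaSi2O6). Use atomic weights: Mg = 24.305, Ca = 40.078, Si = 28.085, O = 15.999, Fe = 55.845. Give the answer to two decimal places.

Molar mass of (Mg0.13Fe0.87)CaSi2O6: 0.13*24.305 + 0.87*55.845 + 1*40.078 + 2*28.085 + 6*15.999 = 243.987 g/mol.
Mass of Si per formula unit: 2 × 28.085 = 56.170 g.
Weight fraction Si = 56.170 / 243.987 = 0.2302.

23.02 weight percent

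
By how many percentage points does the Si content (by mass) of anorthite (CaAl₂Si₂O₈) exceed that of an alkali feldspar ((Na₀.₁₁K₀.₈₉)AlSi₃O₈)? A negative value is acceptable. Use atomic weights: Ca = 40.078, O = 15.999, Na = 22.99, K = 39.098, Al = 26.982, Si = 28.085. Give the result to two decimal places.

M(CaAl₂Si₂O₈) = 278.204 g/mol, so wt% Si = 56.170/278.204 × 100 = 20.19%.
M((Na₀.₁₁K₀.₈₉)AlSi₃O₈) = 276.555 g/mol, so wt% Si = 84.255/276.555 × 100 = 30.47%.
20.19 − 30.47 = -10.28 pp.

-10.28 percentage points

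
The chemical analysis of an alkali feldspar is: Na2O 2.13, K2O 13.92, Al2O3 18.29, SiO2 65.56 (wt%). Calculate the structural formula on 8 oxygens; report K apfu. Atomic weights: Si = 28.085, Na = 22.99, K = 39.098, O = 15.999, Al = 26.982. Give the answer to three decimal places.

Na2O (M=61.979): mol = 0.03437; Na = 0.06874, O = 0.03437.
K2O (M=94.195): mol = 0.14778; K = 0.29556, O = 0.14778.
Al2O3 (M=101.961): mol = 0.17938; Al = 0.35876, O = 0.53814.
SiO2 (M=60.083): mol = 1.09116; Si = 1.09116, O = 2.18232.
ΣO = 2.90261; factor = 8/ΣO = 2.75614.
K apfu = 0.29556 × 2.75614 = 0.815.

0.815 K apfu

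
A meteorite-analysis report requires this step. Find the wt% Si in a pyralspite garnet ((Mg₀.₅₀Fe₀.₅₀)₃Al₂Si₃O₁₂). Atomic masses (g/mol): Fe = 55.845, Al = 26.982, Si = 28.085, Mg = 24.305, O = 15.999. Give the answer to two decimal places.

18.71 mass %

Molar mass of (Mg₀.₅₀Fe₀.₅₀)₃Al₂Si₃O₁₂: 1.50×24.305 + 1.50×55.845 + 2×26.982 + 3×28.085 + 12×15.999 = 450.432 g/mol.
Mass of Si per formula unit: 3 × 28.085 = 84.255 g.
Weight fraction Si = 84.255 / 450.432 = 0.1871.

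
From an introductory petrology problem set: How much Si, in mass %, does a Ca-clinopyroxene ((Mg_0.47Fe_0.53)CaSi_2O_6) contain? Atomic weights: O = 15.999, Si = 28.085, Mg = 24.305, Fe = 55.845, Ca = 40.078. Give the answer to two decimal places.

24.08 mass %

Formula mass = 0.47×24.305 + 0.53×55.845 + 1×40.078 + 2×28.085 + 6×15.999 = 233.263 g/mol, of which 56.170 g is Si.
So Si makes up 56.170/233.263 = 0.2408 of the mass, i.e. 24.08%.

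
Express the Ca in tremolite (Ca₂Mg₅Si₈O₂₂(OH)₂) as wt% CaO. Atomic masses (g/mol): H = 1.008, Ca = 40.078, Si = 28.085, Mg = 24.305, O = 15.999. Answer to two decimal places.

13.81 wt%

Molar mass of Ca₂Mg₅Si₈O₂₂(OH)₂ = 2×40.078 + 5×24.305 + 8×28.085 + 24×15.999 + 2×1.008 = 812.353 g/mol.
Each formula unit contains 2 Ca, equivalent to 2/1 = 2.0000 mol CaO.
M(CaO) = 1×40.078 + 1×15.999 = 56.077 g/mol.
Mass of CaO per formula unit = 2.0000 × 56.077 = 112.154 g.
CaO wt% = 112.154 / 812.353 × 100 = 13.81%.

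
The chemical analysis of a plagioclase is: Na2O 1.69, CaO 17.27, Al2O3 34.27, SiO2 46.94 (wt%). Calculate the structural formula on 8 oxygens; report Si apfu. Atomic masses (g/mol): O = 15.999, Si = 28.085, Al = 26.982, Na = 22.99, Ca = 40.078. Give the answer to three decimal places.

2.151 Si apfu

Na2O (M=61.979): mol = 0.02727; Na = 0.05454, O = 0.02727.
CaO (M=56.077): mol = 0.30797; Ca = 0.30797, O = 0.30797.
Al2O3 (M=101.961): mol = 0.33611; Al = 0.67222, O = 1.00833.
SiO2 (M=60.083): mol = 0.78125; Si = 0.78125, O = 1.56250.
ΣO = 2.90607; factor = 8/ΣO = 2.75286.
Si apfu = 0.78125 × 2.75286 = 2.151.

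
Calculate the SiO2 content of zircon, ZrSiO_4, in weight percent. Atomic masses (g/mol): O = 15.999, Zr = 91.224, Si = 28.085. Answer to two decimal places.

M(ZrSiO_4) = 183.305 g/mol; M(SiO2) = 60.083 g/mol.
Moles SiO2 per formula unit = 1 Si ÷ 1 = 1.0000.
SiO2 fraction = (1.0000 × 60.083) / 183.305 = 60.083/183.305 = 0.3278.

32.78 wt%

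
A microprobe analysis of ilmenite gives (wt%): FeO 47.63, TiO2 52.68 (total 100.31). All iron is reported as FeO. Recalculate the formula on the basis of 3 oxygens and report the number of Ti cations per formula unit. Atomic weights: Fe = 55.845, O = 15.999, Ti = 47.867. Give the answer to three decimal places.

0.998 Ti apfu

FeO (M=71.844): mol = 0.66296; Fe = 0.66296, O = 0.66296.
TiO2 (M=79.865): mol = 0.65961; Ti = 0.65961, O = 1.31922.
ΣO = 1.98218; factor = 3/ΣO = 1.51349.
Ti apfu = 0.65961 × 1.51349 = 0.998.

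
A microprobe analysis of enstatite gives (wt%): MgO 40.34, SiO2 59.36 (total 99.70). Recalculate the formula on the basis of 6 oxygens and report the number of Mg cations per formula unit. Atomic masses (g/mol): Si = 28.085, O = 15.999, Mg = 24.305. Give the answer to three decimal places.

2.017 Mg apfu

MgO: 40.34/40.304 = 1.00089 mol → 1.00089 mol Mg, 1.00089 mol O.
SiO2: 59.36/60.083 = 0.98797 mol → 0.98797 mol Si, 1.97594 mol O.
Total oxygen = 2.97683 mol. Normalization factor = 6/2.97683 = 2.01557.
Mg per 6 O = 1.00089 × 2.01557 = 2.017.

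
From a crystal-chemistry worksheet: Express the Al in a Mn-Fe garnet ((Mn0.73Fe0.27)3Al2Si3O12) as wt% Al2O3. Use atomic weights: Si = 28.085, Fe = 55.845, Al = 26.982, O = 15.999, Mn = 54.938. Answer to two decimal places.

20.57 wt%

M((Mn0.73Fe0.27)3Al2Si3O12) = 495.756 g/mol; M(Al2O3) = 101.961 g/mol.
Moles Al2O3 per formula unit = 2 Al ÷ 2 = 1.0000.
Al2O3 fraction = (1.0000 × 101.961) / 495.756 = 101.961/495.756 = 0.2057.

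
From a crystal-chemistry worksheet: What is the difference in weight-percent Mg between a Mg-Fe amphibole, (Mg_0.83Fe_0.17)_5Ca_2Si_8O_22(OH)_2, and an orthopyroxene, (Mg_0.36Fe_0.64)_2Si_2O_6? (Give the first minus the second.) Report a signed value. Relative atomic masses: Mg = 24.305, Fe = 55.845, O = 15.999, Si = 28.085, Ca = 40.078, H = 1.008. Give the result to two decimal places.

4.76 percentage points

M((Mg_0.83Fe_0.17)_5Ca_2Si_8O_22(OH)_2) = 839.162 g/mol, so wt% Mg = 100.866/839.162 × 100 = 12.02%.
M((Mg_0.36Fe_0.64)_2Si_2O_6) = 241.145 g/mol, so wt% Mg = 17.500/241.145 × 100 = 7.26%.
12.02 − 7.26 = 4.76 pp.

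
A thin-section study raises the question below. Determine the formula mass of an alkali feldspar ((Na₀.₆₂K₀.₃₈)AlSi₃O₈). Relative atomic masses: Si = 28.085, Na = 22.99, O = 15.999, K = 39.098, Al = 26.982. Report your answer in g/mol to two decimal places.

Na: 0.62 × 22.99 = 14.2538
K: 0.38 × 39.098 = 14.8572
Al: 1 × 26.982 = 26.9820
Si: 3 × 28.085 = 84.2550
O: 8 × 15.999 = 127.9920
Summing the contributions gives the formula mass.

268.34 g/mol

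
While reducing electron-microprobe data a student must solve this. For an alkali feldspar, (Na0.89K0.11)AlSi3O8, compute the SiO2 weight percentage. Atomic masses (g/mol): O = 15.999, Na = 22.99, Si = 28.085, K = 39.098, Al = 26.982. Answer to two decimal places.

M((Na0.89K0.11)AlSi3O8) = 263.991 g/mol; M(SiO2) = 60.083 g/mol.
Moles SiO2 per formula unit = 3 Si ÷ 1 = 3.0000.
SiO2 fraction = (3.0000 × 60.083) / 263.991 = 180.249/263.991 = 0.6828.

68.28 wt%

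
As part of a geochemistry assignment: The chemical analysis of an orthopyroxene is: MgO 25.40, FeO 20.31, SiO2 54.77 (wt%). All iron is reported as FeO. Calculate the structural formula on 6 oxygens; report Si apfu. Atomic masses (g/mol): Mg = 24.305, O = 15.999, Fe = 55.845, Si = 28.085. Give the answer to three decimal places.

MgO: 25.40/40.304 = 0.63021 mol → 0.63021 mol Mg, 0.63021 mol O.
FeO: 20.31/71.844 = 0.28270 mol → 0.28270 mol Fe, 0.28270 mol O.
SiO2: 54.77/60.083 = 0.91157 mol → 0.91157 mol Si, 1.82314 mol O.
Total oxygen = 2.73605 mol. Normalization factor = 6/2.73605 = 2.19294.
Si per 6 O = 0.91157 × 2.19294 = 1.999.

1.999 Si apfu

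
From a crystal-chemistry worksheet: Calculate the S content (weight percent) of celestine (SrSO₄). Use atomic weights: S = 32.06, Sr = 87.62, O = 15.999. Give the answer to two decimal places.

17.45 weight percent

Formula mass = 1×87.62 + 1×32.06 + 4×15.999 = 183.676 g/mol, of which 32.060 g is S.
So S makes up 32.060/183.676 = 0.1745 of the mass, i.e. 17.45%.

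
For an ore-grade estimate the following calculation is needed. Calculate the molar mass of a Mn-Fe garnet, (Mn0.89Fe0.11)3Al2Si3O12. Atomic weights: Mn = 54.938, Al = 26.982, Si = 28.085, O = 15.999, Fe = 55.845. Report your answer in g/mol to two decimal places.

495.32 g/mol

The formula mass is the sum 2.67×54.938 + 0.33×55.845 + 2×26.982 + 3×28.085 + 12×15.999.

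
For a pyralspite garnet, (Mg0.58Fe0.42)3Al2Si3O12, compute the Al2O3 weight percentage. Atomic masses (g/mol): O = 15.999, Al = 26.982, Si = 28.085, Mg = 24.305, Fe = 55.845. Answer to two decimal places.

Molar mass of (Mg0.58Fe0.42)3Al2Si3O12 = 1.74·24.305 + 1.26·55.845 + 2·26.982 + 3·28.085 + 12·15.999 = 442.862 g/mol.
Each formula unit contains 2 Al, equivalent to 2/2 = 1.0000 mol Al2O3.
M(Al2O3) = 2×26.982 + 3×15.999 = 101.961 g/mol.
Mass of Al2O3 per formula unit = 1.0000 × 101.961 = 101.961 g.
Al2O3 wt% = 101.961 / 442.862 × 100 = 23.02%.

23.02 wt%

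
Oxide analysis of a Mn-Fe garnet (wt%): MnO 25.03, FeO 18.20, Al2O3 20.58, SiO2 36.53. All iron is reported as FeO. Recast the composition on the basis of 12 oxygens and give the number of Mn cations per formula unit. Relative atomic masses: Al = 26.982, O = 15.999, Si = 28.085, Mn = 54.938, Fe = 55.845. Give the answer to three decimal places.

1.744 Mn apfu

MnO: 25.03/70.937 = 0.35285 mol → 0.35285 mol Mn, 0.35285 mol O.
FeO: 18.20/71.844 = 0.25333 mol → 0.25333 mol Fe, 0.25333 mol O.
Al2O3: 20.58/101.961 = 0.20184 mol → 0.40368 mol Al, 0.60552 mol O.
SiO2: 36.53/60.083 = 0.60799 mol → 0.60799 mol Si, 1.21598 mol O.
Total oxygen = 2.42768 mol. Normalization factor = 12/2.42768 = 4.94299.
Mn per 12 O = 0.35285 × 4.94299 = 1.744.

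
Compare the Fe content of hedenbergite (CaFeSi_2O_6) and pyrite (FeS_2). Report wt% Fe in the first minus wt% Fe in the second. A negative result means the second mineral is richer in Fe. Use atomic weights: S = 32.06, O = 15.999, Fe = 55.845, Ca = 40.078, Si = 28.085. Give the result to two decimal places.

-24.04 percentage points

First mineral: 55.845 g Fe in 248.087 g formula = 22.51 wt% Fe.
Second mineral: 55.845 g Fe in 119.965 g formula = 46.55 wt% Fe.
22.51% − 46.55% gives a difference of -24.04 percentage points.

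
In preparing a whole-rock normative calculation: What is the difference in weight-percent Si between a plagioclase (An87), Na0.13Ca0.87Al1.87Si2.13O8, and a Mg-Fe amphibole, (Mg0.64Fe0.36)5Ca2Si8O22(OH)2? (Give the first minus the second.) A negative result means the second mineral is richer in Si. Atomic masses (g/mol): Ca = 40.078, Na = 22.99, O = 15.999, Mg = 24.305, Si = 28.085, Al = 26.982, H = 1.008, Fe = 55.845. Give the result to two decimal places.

-4.19 percentage points

Si in Na0.13Ca0.87Al1.87Si2.13O8: molar mass 276.126 g/mol; 2.13×28.085 = 59.821 g → 21.66 wt%.
Si in (Mg0.64Fe0.36)5Ca2Si8O22(OH)2: molar mass 869.125 g/mol; 8×28.085 = 224.680 g → 25.85 wt%.
Difference = 21.66 − 25.85 = -4.19 percentage points.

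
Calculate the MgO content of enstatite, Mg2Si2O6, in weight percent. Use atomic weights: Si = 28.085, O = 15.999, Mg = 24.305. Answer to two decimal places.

40.15 wt%

Molar mass of Mg2Si2O6 = 2*24.305 + 2*28.085 + 6*15.999 = 200.774 g/mol.
Each formula unit contains 2 Mg, equivalent to 2/1 = 2.0000 mol MgO.
M(MgO) = 1×24.305 + 1×15.999 = 40.304 g/mol.
Mass of MgO per formula unit = 2.0000 × 40.304 = 80.608 g.
MgO wt% = 80.608 / 200.774 × 100 = 40.15%.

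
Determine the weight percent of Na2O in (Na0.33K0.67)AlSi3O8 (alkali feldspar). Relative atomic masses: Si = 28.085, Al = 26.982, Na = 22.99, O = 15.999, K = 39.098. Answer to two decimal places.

3.75 wt%

Molar mass of (Na0.33K0.67)AlSi3O8 = 0.33*22.99 + 0.67*39.098 + 1*26.982 + 3*28.085 + 8*15.999 = 273.011 g/mol.
Each formula unit contains 0.33 Na, equivalent to 0.33/2 = 0.1650 mol Na2O.
M(Na2O) = 2×22.99 + 1×15.999 = 61.979 g/mol.
Mass of Na2O per formula unit = 0.1650 × 61.979 = 10.227 g.
Na2O wt% = 10.227 / 273.011 × 100 = 3.75%.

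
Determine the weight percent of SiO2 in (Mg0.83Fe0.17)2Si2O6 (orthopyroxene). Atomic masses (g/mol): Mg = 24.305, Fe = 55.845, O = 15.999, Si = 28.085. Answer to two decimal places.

Formula mass = 211.498 g/mol.
2 Si → 2.0000 mol SiO2 per formula unit; M(SiO2) = 60.083, so SiO2 mass = 120.166 g.
120.166/211.498 × 100 = 56.82 wt%.

56.82 wt%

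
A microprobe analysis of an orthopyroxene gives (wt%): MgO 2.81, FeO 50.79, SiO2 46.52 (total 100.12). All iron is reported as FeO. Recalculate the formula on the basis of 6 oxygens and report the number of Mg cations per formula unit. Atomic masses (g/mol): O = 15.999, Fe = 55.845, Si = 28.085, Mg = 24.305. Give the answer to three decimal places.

2.81 wt% MgO ÷ 40.304 g/mol = 0.06972 mol, giving 0.06972 Mg and 0.06972 O.
50.79 wt% FeO ÷ 71.844 g/mol = 0.70695 mol, giving 0.70695 Fe and 0.70695 O.
46.52 wt% SiO2 ÷ 60.083 g/mol = 0.77426 mol, giving 0.77426 Si and 1.54852 O.
Oxygen sums to 2.32519; scaling by 6/2.32519 = 2.58043 puts the formula on 6 O.
Mg: 0.06972 × 2.58043 = 0.180 atoms per formula unit.

0.180 Mg apfu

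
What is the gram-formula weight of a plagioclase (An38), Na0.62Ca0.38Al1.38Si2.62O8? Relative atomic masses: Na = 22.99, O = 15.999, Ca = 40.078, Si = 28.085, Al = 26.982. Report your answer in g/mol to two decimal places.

268.29 g/mol

M = 0.62(22.99) + 0.38(40.078) + 1.38(26.982) + 2.62(28.085) + 8(15.999)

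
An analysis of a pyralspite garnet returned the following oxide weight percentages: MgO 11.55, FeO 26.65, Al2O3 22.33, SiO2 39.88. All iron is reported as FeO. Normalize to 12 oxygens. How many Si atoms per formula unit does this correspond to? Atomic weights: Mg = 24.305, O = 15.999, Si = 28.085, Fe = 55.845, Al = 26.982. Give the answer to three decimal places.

3.015 Si apfu

11.55 wt% MgO ÷ 40.304 g/mol = 0.28657 mol, giving 0.28657 Mg and 0.28657 O.
26.65 wt% FeO ÷ 71.844 g/mol = 0.37094 mol, giving 0.37094 Fe and 0.37094 O.
22.33 wt% Al2O3 ÷ 101.961 g/mol = 0.21901 mol, giving 0.43802 Al and 0.65703 O.
39.88 wt% SiO2 ÷ 60.083 g/mol = 0.66375 mol, giving 0.66375 Si and 1.32750 O.
Oxygen sums to 2.64204; scaling by 12/2.64204 = 4.54194 puts the formula on 12 O.
Si: 0.66375 × 4.54194 = 3.015 atoms per formula unit.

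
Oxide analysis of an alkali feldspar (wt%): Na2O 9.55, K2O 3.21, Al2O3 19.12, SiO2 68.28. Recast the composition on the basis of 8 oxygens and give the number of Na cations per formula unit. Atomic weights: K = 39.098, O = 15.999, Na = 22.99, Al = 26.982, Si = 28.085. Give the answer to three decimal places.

Na2O (M=61.979): mol = 0.15408; Na = 0.30816, O = 0.15408.
K2O (M=94.195): mol = 0.03408; K = 0.06816, O = 0.03408.
Al2O3 (M=101.961): mol = 0.18752; Al = 0.37504, O = 0.56256.
SiO2 (M=60.083): mol = 1.13643; Si = 1.13643, O = 2.27286.
ΣO = 3.02358; factor = 8/ΣO = 2.64587.
Na apfu = 0.30816 × 2.64587 = 0.815.

0.815 Na apfu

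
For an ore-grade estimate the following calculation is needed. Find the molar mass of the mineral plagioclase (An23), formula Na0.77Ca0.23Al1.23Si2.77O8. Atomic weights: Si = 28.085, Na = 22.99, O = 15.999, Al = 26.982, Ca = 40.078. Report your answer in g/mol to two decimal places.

265.90 g/mol

The formula mass is the sum 0.77·22.99 + 0.23·40.078 + 1.23·26.982 + 2.77·28.085 + 8·15.999.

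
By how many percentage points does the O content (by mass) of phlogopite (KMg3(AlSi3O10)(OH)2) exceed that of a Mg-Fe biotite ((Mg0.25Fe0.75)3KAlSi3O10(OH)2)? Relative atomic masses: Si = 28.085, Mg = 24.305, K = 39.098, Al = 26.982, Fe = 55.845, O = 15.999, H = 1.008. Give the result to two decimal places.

6.69 percentage points

M(KMg3(AlSi3O10)(OH)2) = 417.254 g/mol, so wt% O = 191.988/417.254 × 100 = 46.01%.
M((Mg0.25Fe0.75)3KAlSi3O10(OH)2) = 488.219 g/mol, so wt% O = 191.988/488.219 × 100 = 39.32%.
46.01 − 39.32 = 6.69 pp.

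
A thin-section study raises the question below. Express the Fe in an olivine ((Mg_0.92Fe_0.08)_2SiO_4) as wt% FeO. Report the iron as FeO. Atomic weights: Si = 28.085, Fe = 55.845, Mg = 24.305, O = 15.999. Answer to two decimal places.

M((Mg_0.92Fe_0.08)_2SiO_4) = 145.737 g/mol; M(FeO) = 71.844 g/mol.
Moles FeO per formula unit = 0.16 Fe ÷ 1 = 0.1600.
FeO fraction = (0.1600 × 71.844) / 145.737 = 11.495/145.737 = 0.0789.

7.89 wt%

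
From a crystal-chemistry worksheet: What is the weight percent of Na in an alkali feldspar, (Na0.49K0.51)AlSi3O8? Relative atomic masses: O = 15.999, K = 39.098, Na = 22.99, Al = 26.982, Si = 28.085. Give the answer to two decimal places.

4.17 weight percent

Molar mass of (Na0.49K0.51)AlSi3O8: 0.49*22.99 + 0.51*39.098 + 1*26.982 + 3*28.085 + 8*15.999 = 270.434 g/mol.
Mass of Na per formula unit: 0.49 × 22.99 = 11.265 g.
Weight fraction Na = 11.265 / 270.434 = 0.0417.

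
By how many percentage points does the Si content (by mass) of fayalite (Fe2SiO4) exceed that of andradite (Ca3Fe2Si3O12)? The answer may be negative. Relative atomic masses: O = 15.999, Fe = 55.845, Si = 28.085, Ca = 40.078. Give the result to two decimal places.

M(Fe2SiO4) = 203.771 g/mol, so wt% Si = 28.085/203.771 × 100 = 13.78%.
M(Ca3Fe2Si3O12) = 508.167 g/mol, so wt% Si = 84.255/508.167 × 100 = 16.58%.
13.78 − 16.58 = -2.80 pp.

-2.80 percentage points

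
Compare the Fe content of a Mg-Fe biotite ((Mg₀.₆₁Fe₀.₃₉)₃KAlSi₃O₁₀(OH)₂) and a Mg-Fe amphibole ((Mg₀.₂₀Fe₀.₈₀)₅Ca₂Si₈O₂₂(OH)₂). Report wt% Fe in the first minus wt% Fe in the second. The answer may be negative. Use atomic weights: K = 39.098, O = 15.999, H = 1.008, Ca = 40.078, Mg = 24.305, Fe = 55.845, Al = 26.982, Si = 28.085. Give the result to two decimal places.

-9.41 percentage points

First mineral: 65.339 g Fe in 454.156 g formula = 14.39 wt% Fe.
Second mineral: 223.380 g Fe in 938.513 g formula = 23.80 wt% Fe.
14.39% − 23.80% gives a difference of -9.41 percentage points.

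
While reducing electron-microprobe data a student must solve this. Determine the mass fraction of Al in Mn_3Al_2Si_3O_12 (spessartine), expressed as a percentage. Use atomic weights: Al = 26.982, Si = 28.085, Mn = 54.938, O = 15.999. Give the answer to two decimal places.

Molar mass of Mn_3Al_2Si_3O_12: 3×54.938 + 2×26.982 + 3×28.085 + 12×15.999 = 495.021 g/mol.
Mass of Al per formula unit: 2 × 26.982 = 53.964 g.
Weight fraction Al = 53.964 / 495.021 = 0.1090.

10.90 wt%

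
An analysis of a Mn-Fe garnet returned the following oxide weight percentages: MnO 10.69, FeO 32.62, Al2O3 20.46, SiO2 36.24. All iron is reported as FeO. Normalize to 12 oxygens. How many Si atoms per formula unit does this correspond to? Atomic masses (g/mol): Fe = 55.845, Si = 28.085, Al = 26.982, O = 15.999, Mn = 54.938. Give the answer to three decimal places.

3.000 Si apfu

MnO: 10.69/70.937 = 0.15070 mol → 0.15070 mol Mn, 0.15070 mol O.
FeO: 32.62/71.844 = 0.45404 mol → 0.45404 mol Fe, 0.45404 mol O.
Al2O3: 20.46/101.961 = 0.20066 mol → 0.40132 mol Al, 0.60198 mol O.
SiO2: 36.24/60.083 = 0.60317 mol → 0.60317 mol Si, 1.20634 mol O.
Total oxygen = 2.41306 mol. Normalization factor = 12/2.41306 = 4.97294.
Si per 12 O = 0.60317 × 4.97294 = 3.000.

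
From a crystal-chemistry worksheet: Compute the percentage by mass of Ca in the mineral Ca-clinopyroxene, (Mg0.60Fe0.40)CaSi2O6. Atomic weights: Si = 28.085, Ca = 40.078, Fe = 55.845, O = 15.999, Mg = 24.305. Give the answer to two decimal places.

Formula mass = 0.60·24.305 + 0.40·55.845 + 1·40.078 + 2·28.085 + 6·15.999 = 229.163 g/mol, of which 40.078 g is Ca.
So Ca makes up 40.078/229.163 = 0.1749 of the mass, i.e. 17.49%.

17.49 wt%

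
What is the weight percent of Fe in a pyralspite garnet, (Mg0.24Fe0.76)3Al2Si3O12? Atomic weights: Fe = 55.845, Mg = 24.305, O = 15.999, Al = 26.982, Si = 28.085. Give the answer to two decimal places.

26.80 weight percent

M((Mg0.24Fe0.76)3Al2Si3O12) = 475.033 g/mol.
Fe contributes 2.28 × 55.845 = 127.327 g per mole.
127.327/475.033 = 0.2680 → 26.80%.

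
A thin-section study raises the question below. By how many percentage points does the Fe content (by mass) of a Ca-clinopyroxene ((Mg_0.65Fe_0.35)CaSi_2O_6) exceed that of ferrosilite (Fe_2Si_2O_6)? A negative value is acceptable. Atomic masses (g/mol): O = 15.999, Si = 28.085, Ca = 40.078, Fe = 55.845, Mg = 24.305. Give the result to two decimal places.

-33.74 percentage points

First mineral: 19.546 g Fe in 227.586 g formula = 8.59 wt% Fe.
Second mineral: 111.690 g Fe in 263.854 g formula = 42.33 wt% Fe.
8.59% − 42.33% gives a difference of -33.74 percentage points.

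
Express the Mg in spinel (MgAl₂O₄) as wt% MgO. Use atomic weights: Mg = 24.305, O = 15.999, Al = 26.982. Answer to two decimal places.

28.33 wt%

M(MgAl₂O₄) = 142.265 g/mol; M(MgO) = 40.304 g/mol.
Moles MgO per formula unit = 1 Mg ÷ 1 = 1.0000.
MgO fraction = (1.0000 × 40.304) / 142.265 = 40.304/142.265 = 0.2833.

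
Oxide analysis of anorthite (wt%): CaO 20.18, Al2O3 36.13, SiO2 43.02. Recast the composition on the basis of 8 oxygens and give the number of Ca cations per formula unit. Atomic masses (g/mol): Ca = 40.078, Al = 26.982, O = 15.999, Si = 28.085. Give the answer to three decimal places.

CaO (M=56.077): mol = 0.35986; Ca = 0.35986, O = 0.35986.
Al2O3 (M=101.961): mol = 0.35435; Al = 0.70870, O = 1.06305.
SiO2 (M=60.083): mol = 0.71601; Si = 0.71601, O = 1.43202.
ΣO = 2.85493; factor = 8/ΣO = 2.80217.
Ca apfu = 0.35986 × 2.80217 = 1.008.

1.008 Ca apfu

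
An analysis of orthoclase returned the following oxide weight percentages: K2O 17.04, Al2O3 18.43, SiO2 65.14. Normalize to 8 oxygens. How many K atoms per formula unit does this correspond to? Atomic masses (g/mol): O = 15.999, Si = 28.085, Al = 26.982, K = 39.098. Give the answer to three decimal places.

17.04 wt% K2O ÷ 94.195 g/mol = 0.18090 mol, giving 0.36180 K and 0.18090 O.
18.43 wt% Al2O3 ÷ 101.961 g/mol = 0.18076 mol, giving 0.36152 Al and 0.54228 O.
65.14 wt% SiO2 ÷ 60.083 g/mol = 1.08417 mol, giving 1.08417 Si and 2.16834 O.
Oxygen sums to 2.89152; scaling by 8/2.89152 = 2.76671 puts the formula on 8 O.
K: 0.36180 × 2.76671 = 1.001 atoms per formula unit.

1.001 K apfu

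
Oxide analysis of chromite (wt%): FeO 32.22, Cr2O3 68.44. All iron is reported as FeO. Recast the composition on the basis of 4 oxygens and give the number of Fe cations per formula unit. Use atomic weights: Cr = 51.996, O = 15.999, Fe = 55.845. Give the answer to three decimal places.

0.997 Fe apfu

FeO (M=71.844): mol = 0.44847; Fe = 0.44847, O = 0.44847.
Cr2O3 (M=151.989): mol = 0.45030; Cr = 0.90060, O = 1.35090.
ΣO = 1.79937; factor = 4/ΣO = 2.22300.
Fe apfu = 0.44847 × 2.22300 = 0.997.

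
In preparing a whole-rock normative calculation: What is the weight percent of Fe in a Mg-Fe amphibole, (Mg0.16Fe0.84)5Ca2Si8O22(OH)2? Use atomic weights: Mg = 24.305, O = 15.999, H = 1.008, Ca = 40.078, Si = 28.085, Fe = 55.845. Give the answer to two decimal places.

Molar mass of (Mg0.16Fe0.84)5Ca2Si8O22(OH)2: 0.80*24.305 + 4.20*55.845 + 2*40.078 + 8*28.085 + 24*15.999 + 2*1.008 = 944.821 g/mol.
Mass of Fe per formula unit: 4.20 × 55.845 = 234.549 g.
Weight fraction Fe = 234.549 / 944.821 = 0.2482.

24.82 weight percent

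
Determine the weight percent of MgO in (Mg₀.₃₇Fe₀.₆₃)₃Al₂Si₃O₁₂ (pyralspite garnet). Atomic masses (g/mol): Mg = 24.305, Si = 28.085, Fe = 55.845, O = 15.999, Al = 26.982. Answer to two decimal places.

9.67 wt%

Molar mass of (Mg₀.₃₇Fe₀.₆₃)₃Al₂Si₃O₁₂ = 1.11·24.305 + 1.89·55.845 + 2·26.982 + 3·28.085 + 12·15.999 = 462.733 g/mol.
Each formula unit contains 1.11 Mg, equivalent to 1.11/1 = 1.1100 mol MgO.
M(MgO) = 1×24.305 + 1×15.999 = 40.304 g/mol.
Mass of MgO per formula unit = 1.1100 × 40.304 = 44.737 g.
MgO wt% = 44.737 / 462.733 × 100 = 9.67%.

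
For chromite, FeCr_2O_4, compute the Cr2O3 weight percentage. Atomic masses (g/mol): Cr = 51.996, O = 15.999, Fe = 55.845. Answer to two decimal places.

67.90 wt%

Molar mass of FeCr_2O_4 = 1×55.845 + 2×51.996 + 4×15.999 = 223.833 g/mol.
Each formula unit contains 2 Cr, equivalent to 2/2 = 1.0000 mol Cr2O3.
M(Cr2O3) = 2×51.996 + 3×15.999 = 151.989 g/mol.
Mass of Cr2O3 per formula unit = 1.0000 × 151.989 = 151.989 g.
Cr2O3 wt% = 151.989 / 223.833 × 100 = 67.90%.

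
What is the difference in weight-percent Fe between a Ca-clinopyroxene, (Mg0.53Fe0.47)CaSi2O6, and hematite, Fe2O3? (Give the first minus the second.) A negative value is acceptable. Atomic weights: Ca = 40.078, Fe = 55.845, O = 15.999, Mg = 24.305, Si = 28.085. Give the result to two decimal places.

Fe in (Mg0.53Fe0.47)CaSi2O6: molar mass 231.371 g/mol; 0.47×55.845 = 26.247 g → 11.34 wt%.
Fe in Fe2O3: molar mass 159.687 g/mol; 2×55.845 = 111.690 g → 69.94 wt%.
Difference = 11.34 − 69.94 = -58.60 percentage points.

-58.60 percentage points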